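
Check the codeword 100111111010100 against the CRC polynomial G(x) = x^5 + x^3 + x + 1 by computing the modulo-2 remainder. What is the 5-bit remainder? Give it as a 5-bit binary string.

11100

Modulo-2 division of 100111111010100 by 101011:
  pos 0: 100111 XOR 101011 = 001100
  pos 2: 110011 XOR 101011 = 011000
  pos 3: 110001 XOR 101011 = 011010
  pos 4: 110100 XOR 101011 = 011111
  pos 5: 111111 XOR 101011 = 010100
  pos 6: 101000 XOR 101011 = 000011
Remainder = 11100 (nonzero — an error is detected).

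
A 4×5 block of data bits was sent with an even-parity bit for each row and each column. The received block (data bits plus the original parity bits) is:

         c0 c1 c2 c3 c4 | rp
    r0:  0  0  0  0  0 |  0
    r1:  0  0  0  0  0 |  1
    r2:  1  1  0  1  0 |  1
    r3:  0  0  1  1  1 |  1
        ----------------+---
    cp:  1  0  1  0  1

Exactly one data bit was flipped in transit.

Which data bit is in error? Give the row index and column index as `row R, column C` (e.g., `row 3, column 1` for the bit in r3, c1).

Recompute each row's even parity and compare to rp:
  r0: data parity 0, sent rp 0 → ok
  r1: data parity 0, sent rp 1 → mismatch
  r2: data parity 1, sent rp 1 → ok
  r3: data parity 1, sent rp 1 → ok
Recompute each column's even parity and compare to cp:
  c0: data parity 1, sent cp 1 → ok
  c1: data parity 1, sent cp 0 → mismatch
  c2: data parity 1, sent cp 1 → ok
  c3: data parity 0, sent cp 0 → ok
  c4: data parity 1, sent cp 1 → ok
Exactly one row (r1) and one column (c1) fail → the flipped bit is at their intersection.

row 1, column 1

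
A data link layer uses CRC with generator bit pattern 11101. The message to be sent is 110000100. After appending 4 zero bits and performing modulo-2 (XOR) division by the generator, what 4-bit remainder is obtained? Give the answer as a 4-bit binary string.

Append 4 zeros: 1100001000000. Divide by 11101 (XOR where the leading bit is 1):
  pos 0: 11000 XOR 11101 = 00101
  pos 2: 10101 XOR 11101 = 01000
  pos 3: 10000 XOR 11101 = 01101
  pos 4: 11010 XOR 11101 = 00111
  pos 6: 11100 XOR 11101 = 00001
Remainder (last 4 bits) = 0100. This is the CRC / FCS.

0100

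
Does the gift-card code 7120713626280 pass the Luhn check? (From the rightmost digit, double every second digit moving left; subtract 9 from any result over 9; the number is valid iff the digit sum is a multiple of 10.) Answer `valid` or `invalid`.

valid

From the right, keep odd positions and double even positions (subtract 9 from any doubled value over 9):
  doubled (positions 2,4,...): 7 3 3 2 0 2 → sum 17
  kept (positions 1,3,...): 0 2 2 3 7 2 7 → sum 23
Total = 40.
40 mod 10 = 0, so the number is valid.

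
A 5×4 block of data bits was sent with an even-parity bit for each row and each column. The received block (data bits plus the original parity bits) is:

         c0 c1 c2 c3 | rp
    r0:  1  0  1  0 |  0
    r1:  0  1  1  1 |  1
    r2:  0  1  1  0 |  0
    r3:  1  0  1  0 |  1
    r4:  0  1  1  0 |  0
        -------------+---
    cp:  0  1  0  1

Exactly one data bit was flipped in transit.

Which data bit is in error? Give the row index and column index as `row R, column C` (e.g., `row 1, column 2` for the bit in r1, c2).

row 3, column 2

Recompute each row's even parity and compare to rp:
  r0: data parity 0, sent rp 0 → ok
  r1: data parity 1, sent rp 1 → ok
  r2: data parity 0, sent rp 0 → ok
  r3: data parity 0, sent rp 1 → mismatch
  r4: data parity 0, sent rp 0 → ok
Recompute each column's even parity and compare to cp:
  c0: data parity 0, sent cp 0 → ok
  c1: data parity 1, sent cp 1 → ok
  c2: data parity 1, sent cp 0 → mismatch
  c3: data parity 1, sent cp 1 → ok
Exactly one row (r3) and one column (c2) fail → the flipped bit is at their intersection.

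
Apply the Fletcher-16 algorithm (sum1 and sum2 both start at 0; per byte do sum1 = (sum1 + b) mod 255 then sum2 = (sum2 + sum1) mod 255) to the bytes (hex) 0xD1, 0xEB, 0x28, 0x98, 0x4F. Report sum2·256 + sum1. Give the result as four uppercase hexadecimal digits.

C1CD

Running sums (mod 255):
  after byte 0 (0xD1): sum1=209, sum2=209
  after byte 1 (0xEB): sum1=189, sum2=143
  after byte 2 (0x28): sum1=229, sum2=117
  after byte 3 (0x98): sum1=126, sum2=243
  after byte 4 (0x4F): sum1=205, sum2=193
Checksum = sum2·256 + sum1 = 193·256 + 205 = 49613 = 0xC1CD.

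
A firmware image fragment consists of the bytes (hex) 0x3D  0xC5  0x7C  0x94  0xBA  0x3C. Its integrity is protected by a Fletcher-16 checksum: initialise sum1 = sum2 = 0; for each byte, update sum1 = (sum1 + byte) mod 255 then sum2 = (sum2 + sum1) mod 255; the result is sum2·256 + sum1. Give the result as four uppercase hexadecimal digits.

Running sums (mod 255):
  after byte 0 (0x3D): sum1=61, sum2=61
  after byte 1 (0xC5): sum1=3, sum2=64
  after byte 2 (0x7C): sum1=127, sum2=191
  after byte 3 (0x94): sum1=20, sum2=211
  after byte 4 (0xBA): sum1=206, sum2=162
  after byte 5 (0x3C): sum1=11, sum2=173
Checksum = sum2·256 + sum1 = 173·256 + 11 = 44299 = 0xAD0B.

AD0B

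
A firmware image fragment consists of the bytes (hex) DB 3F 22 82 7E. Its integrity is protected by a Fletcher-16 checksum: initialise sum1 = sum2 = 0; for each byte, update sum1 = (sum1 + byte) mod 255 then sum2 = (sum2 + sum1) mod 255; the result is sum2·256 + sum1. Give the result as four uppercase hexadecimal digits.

323E

Running sums (mod 255):
  after byte 0 (DB): sum1=219, sum2=219
  after byte 1 (3F): sum1=27, sum2=246
  after byte 2 (22): sum1=61, sum2=52
  after byte 3 (82): sum1=191, sum2=243
  after byte 4 (7E): sum1=62, sum2=50
Checksum = sum2·256 + sum1 = 50·256 + 62 = 12862 = 0x323E.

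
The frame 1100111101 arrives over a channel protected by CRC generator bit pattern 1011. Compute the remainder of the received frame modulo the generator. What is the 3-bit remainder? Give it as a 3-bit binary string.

001

Modulo-2 division of 1100111101 by 1011:
  pos 0: 1100 XOR 1011 = 0111
  pos 1: 1111 XOR 1011 = 0100
  pos 2: 1001 XOR 1011 = 0010
  pos 4: 1011 XOR 1011 = 0000
Remainder = 001 (nonzero — an error is detected).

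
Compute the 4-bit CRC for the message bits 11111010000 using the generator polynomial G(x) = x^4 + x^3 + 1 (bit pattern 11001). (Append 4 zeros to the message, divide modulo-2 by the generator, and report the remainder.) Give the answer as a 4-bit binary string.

0000

Append 4 zeros: 111110100000000. Divide by 11001 (XOR where the leading bit is 1):
  pos 0: 11111 XOR 11001 = 00110
  pos 2: 11001 XOR 11001 = 00000
Remainder (last 4 bits) = 0000. This is the CRC / FCS.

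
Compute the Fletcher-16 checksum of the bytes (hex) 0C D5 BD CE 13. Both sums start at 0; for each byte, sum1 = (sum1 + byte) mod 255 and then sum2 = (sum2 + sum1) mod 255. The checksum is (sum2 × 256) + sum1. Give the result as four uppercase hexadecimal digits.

Running sums (mod 255):
  after byte 0 (0C): sum1=12, sum2=12
  after byte 1 (D5): sum1=225, sum2=237
  after byte 2 (BD): sum1=159, sum2=141
  after byte 3 (CE): sum1=110, sum2=251
  after byte 4 (13): sum1=129, sum2=125
Checksum = sum2·256 + sum1 = 125·256 + 129 = 32129 = 0x7D81.

7D81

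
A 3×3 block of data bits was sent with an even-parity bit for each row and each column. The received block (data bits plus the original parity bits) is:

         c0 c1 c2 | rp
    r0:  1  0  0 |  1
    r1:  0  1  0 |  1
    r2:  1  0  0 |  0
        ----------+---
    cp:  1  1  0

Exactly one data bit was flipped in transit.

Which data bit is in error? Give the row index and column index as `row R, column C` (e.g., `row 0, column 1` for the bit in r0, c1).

row 2, column 0

Recompute each row's even parity and compare to rp:
  r0: data parity 1, sent rp 1 → ok
  r1: data parity 1, sent rp 1 → ok
  r2: data parity 1, sent rp 0 → mismatch
Recompute each column's even parity and compare to cp:
  c0: data parity 0, sent cp 1 → mismatch
  c1: data parity 1, sent cp 1 → ok
  c2: data parity 0, sent cp 0 → ok
Exactly one row (r2) and one column (c0) fail → the flipped bit is at their intersection.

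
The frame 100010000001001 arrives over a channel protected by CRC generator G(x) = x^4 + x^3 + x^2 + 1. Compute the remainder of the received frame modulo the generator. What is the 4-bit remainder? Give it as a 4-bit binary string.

0000

Modulo-2 division of 100010000001001 by 11101:
  pos 0: 10001 XOR 11101 = 01100
  pos 1: 11000 XOR 11101 = 00101
  pos 3: 10100 XOR 11101 = 01001
  pos 4: 10010 XOR 11101 = 01111
  pos 5: 11110 XOR 11101 = 00011
  pos 8: 11010 XOR 11101 = 00111
  pos 10: 11101 XOR 11101 = 00000
Remainder = 0000 (zero — the frame passes the CRC check).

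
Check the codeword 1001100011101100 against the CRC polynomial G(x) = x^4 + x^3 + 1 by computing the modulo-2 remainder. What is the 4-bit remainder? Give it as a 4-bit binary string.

Modulo-2 division of 1001100011101100 by 11001:
  pos 0: 10011 XOR 11001 = 01010
  pos 1: 10100 XOR 11001 = 01101
  pos 2: 11010 XOR 11001 = 00011
  pos 5: 11011 XOR 11001 = 00010
  pos 8: 10101 XOR 11001 = 01100
  pos 9: 11001 XOR 11001 = 00000
Remainder = 0000 (zero — the frame passes the CRC check).

0000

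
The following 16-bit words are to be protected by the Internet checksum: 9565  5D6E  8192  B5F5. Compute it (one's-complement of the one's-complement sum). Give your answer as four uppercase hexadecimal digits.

D5A3

One's-complement addition (fold any carry out of bit 15 back into bit 0):
  0x9565 + 0x5D6E = 0x0F2D3
  0xF2D3 + 0x8192 = 0x17465 → wrap carry → 0x7466
  0x7466 + 0xB5F5 = 0x12A5B → wrap carry → 0x2A5C
One's-complement sum = 0x2A5C.
Checksum = ~0x2A5C & 0xFFFF = 0xD5A3.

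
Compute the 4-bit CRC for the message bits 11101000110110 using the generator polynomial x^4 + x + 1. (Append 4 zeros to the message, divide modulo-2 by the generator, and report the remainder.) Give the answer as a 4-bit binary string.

Append 4 zeros: 111010001101100000. Divide by 10011 (XOR where the leading bit is 1):
  pos 0: 11101 XOR 10011 = 01110
  pos 1: 11100 XOR 10011 = 01111
  pos 2: 11110 XOR 10011 = 01101
  pos 3: 11010 XOR 10011 = 01001
  pos 4: 10011 XOR 10011 = 00000
  pos 9: 10110 XOR 10011 = 00101
  pos 11: 10100 XOR 10011 = 00111
  pos 13: 11100 XOR 10011 = 01111
Remainder (last 4 bits) = 1111. This is the CRC / FCS.

1111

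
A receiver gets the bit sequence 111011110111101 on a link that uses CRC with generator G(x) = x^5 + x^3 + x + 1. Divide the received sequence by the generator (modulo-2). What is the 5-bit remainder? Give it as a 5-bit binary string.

Modulo-2 division of 111011110111101 by 101011:
  pos 0: 111011 XOR 101011 = 010000
  pos 1: 100001 XOR 101011 = 001010
  pos 3: 101010 XOR 101011 = 000001
  pos 8: 111110 XOR 101011 = 010101
  pos 9: 101011 XOR 101011 = 000000
Remainder = 00000 (zero — the frame passes the CRC check).

00000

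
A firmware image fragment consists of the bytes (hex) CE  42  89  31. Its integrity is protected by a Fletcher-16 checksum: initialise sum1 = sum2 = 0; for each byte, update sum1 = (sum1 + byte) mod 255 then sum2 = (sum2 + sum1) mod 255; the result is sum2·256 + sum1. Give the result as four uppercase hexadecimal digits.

Running sums (mod 255):
  after byte 0 (CE): sum1=206, sum2=206
  after byte 1 (42): sum1=17, sum2=223
  after byte 2 (89): sum1=154, sum2=122
  after byte 3 (31): sum1=203, sum2=70
Checksum = sum2·256 + sum1 = 70·256 + 203 = 18123 = 0x46CB.

46CB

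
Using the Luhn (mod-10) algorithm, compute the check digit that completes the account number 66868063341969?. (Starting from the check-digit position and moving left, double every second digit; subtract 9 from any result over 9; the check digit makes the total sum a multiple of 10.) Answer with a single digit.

Partial digits right→left: 9 6 9 1 4 3 3 6 0 8 6 8 6 6
Double every second digit counting from the check-digit position (so the 1st, 3rd, 5th, ... of the partial from the right).
  doubled (with −9 where >9): 9 9 8 6 0 3 3 → sum 38
  kept as-is: 6 1 3 6 8 8 6 → sum 38
Total = 38 + 38 = 76.
Check digit = (10 − (76 mod 10)) mod 10 = 4.

4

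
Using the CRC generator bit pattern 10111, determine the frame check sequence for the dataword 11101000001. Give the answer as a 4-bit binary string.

1011

Append 4 zeros: 111010000010000. Divide by 10111 (XOR where the leading bit is 1):
  pos 0: 11101 XOR 10111 = 01010
  pos 1: 10100 XOR 10111 = 00011
  pos 4: 11000 XOR 10111 = 01111
  pos 5: 11110 XOR 10111 = 01001
  pos 6: 10011 XOR 10111 = 00100
  pos 8: 10000 XOR 10111 = 00111
  pos 10: 11100 XOR 10111 = 01011
Remainder (last 4 bits) = 1011. This is the CRC / FCS.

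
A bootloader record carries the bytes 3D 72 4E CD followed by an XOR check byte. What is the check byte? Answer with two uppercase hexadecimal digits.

CC

XOR the bytes together:
  start with 0x3D
  0x3D ⊕ 0x72 = 0x4F
  0x4F ⊕ 0x4E = 0x01
  0x01 ⊕ 0xCD = 0xCC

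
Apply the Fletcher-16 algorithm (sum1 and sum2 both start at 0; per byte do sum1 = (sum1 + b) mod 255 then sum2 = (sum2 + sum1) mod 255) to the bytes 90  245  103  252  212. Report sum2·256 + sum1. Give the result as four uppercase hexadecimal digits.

A089

Running sums (mod 255):
  after byte 0 (90): sum1=90, sum2=90
  after byte 1 (245): sum1=80, sum2=170
  after byte 2 (103): sum1=183, sum2=98
  after byte 3 (252): sum1=180, sum2=23
  after byte 4 (212): sum1=137, sum2=160
Checksum = sum2·256 + sum1 = 160·256 + 137 = 41097 = 0xA089.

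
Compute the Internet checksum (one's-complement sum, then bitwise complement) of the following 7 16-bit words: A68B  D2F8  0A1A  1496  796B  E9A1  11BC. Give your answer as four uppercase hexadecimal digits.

F301

One's-complement addition (fold any carry out of bit 15 back into bit 0):
  0xA68B + 0xD2F8 = 0x17983 → wrap carry → 0x7984
  0x7984 + 0x0A1A = 0x0839E
  0x839E + 0x1496 = 0x09834
  0x9834 + 0x796B = 0x1119F → wrap carry → 0x11A0
  0x11A0 + 0xE9A1 = 0x0FB41
  0xFB41 + 0x11BC = 0x10CFD → wrap carry → 0x0CFE
One's-complement sum = 0x0CFE.
Checksum = ~0x0CFE & 0xFFFF = 0xF301.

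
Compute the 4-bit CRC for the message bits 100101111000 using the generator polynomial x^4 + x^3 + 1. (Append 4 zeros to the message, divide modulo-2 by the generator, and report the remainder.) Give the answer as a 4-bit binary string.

Append 4 zeros: 1001011110000000. Divide by 11001 (XOR where the leading bit is 1):
  pos 0: 10010 XOR 11001 = 01011
  pos 1: 10111 XOR 11001 = 01110
  pos 2: 11101 XOR 11001 = 00100
  pos 4: 10011 XOR 11001 = 01010
  pos 5: 10100 XOR 11001 = 01101
  pos 6: 11010 XOR 11001 = 00011
  pos 9: 11000 XOR 11001 = 00001
Remainder (last 4 bits) = 0100. This is the CRC / FCS.

0100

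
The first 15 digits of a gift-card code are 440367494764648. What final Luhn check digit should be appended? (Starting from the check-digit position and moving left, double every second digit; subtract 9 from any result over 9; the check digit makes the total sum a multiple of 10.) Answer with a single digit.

2

Partial digits right→left: 8 4 6 4 6 7 4 9 4 7 6 3 0 4 4
Double every second digit counting from the check-digit position (so the 1st, 3rd, 5th, ... of the partial from the right).
  doubled (with −9 where >9): 7 3 3 8 8 3 0 8 → sum 40
  kept as-is: 4 4 7 9 7 3 4 → sum 38
Total = 40 + 38 = 78.
Check digit = (10 − (78 mod 10)) mod 10 = 2.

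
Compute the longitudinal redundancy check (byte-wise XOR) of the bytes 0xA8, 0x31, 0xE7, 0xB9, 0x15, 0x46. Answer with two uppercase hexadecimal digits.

XOR the bytes together:
  start with 0xA8
  0xA8 ⊕ 0x31 = 0x99
  0x99 ⊕ 0xE7 = 0x7E
  0x7E ⊕ 0xB9 = 0xC7
  0xC7 ⊕ 0x15 = 0xD2
  0xD2 ⊕ 0x46 = 0x94

94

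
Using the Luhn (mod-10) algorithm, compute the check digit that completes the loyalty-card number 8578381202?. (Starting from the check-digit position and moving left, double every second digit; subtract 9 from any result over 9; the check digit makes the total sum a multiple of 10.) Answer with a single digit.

Partial digits right→left: 2 0 2 1 8 3 8 7 5 8
Double every second digit counting from the check-digit position (so the 1st, 3rd, 5th, ... of the partial from the right).
  doubled (with −9 where >9): 4 4 7 7 1 → sum 23
  kept as-is: 0 1 3 7 8 → sum 19
Total = 23 + 19 = 42.
Check digit = (10 − (42 mod 10)) mod 10 = 8.

8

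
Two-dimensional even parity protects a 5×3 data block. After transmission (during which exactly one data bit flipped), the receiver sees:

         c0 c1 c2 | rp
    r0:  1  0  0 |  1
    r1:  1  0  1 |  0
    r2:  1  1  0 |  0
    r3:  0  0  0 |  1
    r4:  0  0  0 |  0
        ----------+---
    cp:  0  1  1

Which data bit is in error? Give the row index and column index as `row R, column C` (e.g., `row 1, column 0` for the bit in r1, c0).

row 3, column 0

Recompute each row's even parity and compare to rp:
  r0: data parity 1, sent rp 1 → ok
  r1: data parity 0, sent rp 0 → ok
  r2: data parity 0, sent rp 0 → ok
  r3: data parity 0, sent rp 1 → mismatch
  r4: data parity 0, sent rp 0 → ok
Recompute each column's even parity and compare to cp:
  c0: data parity 1, sent cp 0 → mismatch
  c1: data parity 1, sent cp 1 → ok
  c2: data parity 1, sent cp 1 → ok
Exactly one row (r3) and one column (c0) fail → the flipped bit is at their intersection.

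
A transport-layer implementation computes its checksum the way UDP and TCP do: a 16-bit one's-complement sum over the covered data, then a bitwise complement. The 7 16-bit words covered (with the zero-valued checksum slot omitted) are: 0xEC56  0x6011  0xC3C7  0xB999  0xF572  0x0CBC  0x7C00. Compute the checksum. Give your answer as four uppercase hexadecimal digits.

B806

One's-complement addition (fold any carry out of bit 15 back into bit 0):
  0xEC56 + 0x6011 = 0x14C67 → wrap carry → 0x4C68
  0x4C68 + 0xC3C7 = 0x1102F → wrap carry → 0x1030
  0x1030 + 0xB999 = 0x0C9C9
  0xC9C9 + 0xF572 = 0x1BF3B → wrap carry → 0xBF3C
  0xBF3C + 0x0CBC = 0x0CBF8
  0xCBF8 + 0x7C00 = 0x147F8 → wrap carry → 0x47F9
One's-complement sum = 0x47F9.
Checksum = ~0x47F9 & 0xFFFF = 0xB806.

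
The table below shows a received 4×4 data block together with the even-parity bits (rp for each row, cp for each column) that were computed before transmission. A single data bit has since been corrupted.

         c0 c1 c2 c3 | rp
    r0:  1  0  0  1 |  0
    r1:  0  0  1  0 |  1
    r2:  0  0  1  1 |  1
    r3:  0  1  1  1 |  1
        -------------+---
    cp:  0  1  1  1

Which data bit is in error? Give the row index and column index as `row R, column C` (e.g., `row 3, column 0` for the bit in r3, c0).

Recompute each row's even parity and compare to rp:
  r0: data parity 0, sent rp 0 → ok
  r1: data parity 1, sent rp 1 → ok
  r2: data parity 0, sent rp 1 → mismatch
  r3: data parity 1, sent rp 1 → ok
Recompute each column's even parity and compare to cp:
  c0: data parity 1, sent cp 0 → mismatch
  c1: data parity 1, sent cp 1 → ok
  c2: data parity 1, sent cp 1 → ok
  c3: data parity 1, sent cp 1 → ok
Exactly one row (r2) and one column (c0) fail → the flipped bit is at their intersection.

row 2, column 0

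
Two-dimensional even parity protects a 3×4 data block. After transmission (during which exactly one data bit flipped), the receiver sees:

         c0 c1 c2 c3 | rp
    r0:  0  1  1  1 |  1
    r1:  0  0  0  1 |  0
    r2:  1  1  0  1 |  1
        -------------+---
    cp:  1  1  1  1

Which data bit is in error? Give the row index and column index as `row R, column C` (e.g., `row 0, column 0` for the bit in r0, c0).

Recompute each row's even parity and compare to rp:
  r0: data parity 1, sent rp 1 → ok
  r1: data parity 1, sent rp 0 → mismatch
  r2: data parity 1, sent rp 1 → ok
Recompute each column's even parity and compare to cp:
  c0: data parity 1, sent cp 1 → ok
  c1: data parity 0, sent cp 1 → mismatch
  c2: data parity 1, sent cp 1 → ok
  c3: data parity 1, sent cp 1 → ok
Exactly one row (r1) and one column (c1) fail → the flipped bit is at their intersection.

row 1, column 1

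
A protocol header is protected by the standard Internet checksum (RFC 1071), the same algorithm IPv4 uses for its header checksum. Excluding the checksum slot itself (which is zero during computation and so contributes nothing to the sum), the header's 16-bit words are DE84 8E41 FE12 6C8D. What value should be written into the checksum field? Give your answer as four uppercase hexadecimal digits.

2899

One's-complement addition (fold any carry out of bit 15 back into bit 0):
  0xDE84 + 0x8E41 = 0x16CC5 → wrap carry → 0x6CC6
  0x6CC6 + 0xFE12 = 0x16AD8 → wrap carry → 0x6AD9
  0x6AD9 + 0x6C8D = 0x0D766
One's-complement sum = 0xD766.
Checksum = ~0xD766 & 0xFFFF = 0x2899.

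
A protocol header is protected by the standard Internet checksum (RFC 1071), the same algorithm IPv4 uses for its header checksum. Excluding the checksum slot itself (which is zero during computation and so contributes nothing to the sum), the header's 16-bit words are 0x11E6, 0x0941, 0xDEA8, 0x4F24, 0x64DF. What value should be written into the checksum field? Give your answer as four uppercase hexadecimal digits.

522C

One's-complement addition (fold any carry out of bit 15 back into bit 0):
  0x11E6 + 0x0941 = 0x01B27
  0x1B27 + 0xDEA8 = 0x0F9CF
  0xF9CF + 0x4F24 = 0x148F3 → wrap carry → 0x48F4
  0x48F4 + 0x64DF = 0x0ADD3
One's-complement sum = 0xADD3.
Checksum = ~0xADD3 & 0xFFFF = 0x522C.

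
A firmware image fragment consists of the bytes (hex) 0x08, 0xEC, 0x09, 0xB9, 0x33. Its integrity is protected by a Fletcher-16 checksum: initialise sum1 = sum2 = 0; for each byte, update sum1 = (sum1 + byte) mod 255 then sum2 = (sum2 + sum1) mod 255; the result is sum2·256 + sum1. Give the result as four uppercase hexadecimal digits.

Running sums (mod 255):
  after byte 0 (0x08): sum1=8, sum2=8
  after byte 1 (0xEC): sum1=244, sum2=252
  after byte 2 (0x09): sum1=253, sum2=250
  after byte 3 (0xB9): sum1=183, sum2=178
  after byte 4 (0x33): sum1=234, sum2=157
Checksum = sum2·256 + sum1 = 157·256 + 234 = 40426 = 0x9DEA.

9DEA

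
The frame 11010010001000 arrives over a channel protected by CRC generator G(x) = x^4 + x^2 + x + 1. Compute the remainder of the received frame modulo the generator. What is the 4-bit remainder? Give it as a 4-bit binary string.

0100

Modulo-2 division of 11010010001000 by 10111:
  pos 0: 11010 XOR 10111 = 01101
  pos 1: 11010 XOR 10111 = 01101
  pos 2: 11011 XOR 10111 = 01100
  pos 3: 11000 XOR 10111 = 01111
  pos 4: 11110 XOR 10111 = 01001
  pos 5: 10010 XOR 10111 = 00101
  pos 7: 10110 XOR 10111 = 00001
Remainder = 0100 (nonzero — an error is detected).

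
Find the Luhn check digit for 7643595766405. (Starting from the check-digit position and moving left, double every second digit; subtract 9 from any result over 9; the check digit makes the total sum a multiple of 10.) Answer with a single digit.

2

Partial digits right→left: 5 0 4 6 6 7 5 9 5 3 4 6 7
Double every second digit counting from the check-digit position (so the 1st, 3rd, 5th, ... of the partial from the right).
  doubled (with −9 where >9): 1 8 3 1 1 8 5 → sum 27
  kept as-is: 0 6 7 9 3 6 → sum 31
Total = 27 + 31 = 58.
Check digit = (10 − (58 mod 10)) mod 10 = 2.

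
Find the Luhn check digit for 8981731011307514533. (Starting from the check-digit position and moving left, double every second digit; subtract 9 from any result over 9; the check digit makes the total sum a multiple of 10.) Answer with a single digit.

Partial digits right→left: 3 3 5 4 1 5 7 0 3 1 1 0 1 3 7 1 8 9 8
Double every second digit counting from the check-digit position (so the 1st, 3rd, 5th, ... of the partial from the right).
  doubled (with −9 where >9): 6 1 2 5 6 2 2 5 7 7 → sum 43
  kept as-is: 3 4 5 0 1 0 3 1 9 → sum 26
Total = 43 + 26 = 69.
Check digit = (10 − (69 mod 10)) mod 10 = 1.

1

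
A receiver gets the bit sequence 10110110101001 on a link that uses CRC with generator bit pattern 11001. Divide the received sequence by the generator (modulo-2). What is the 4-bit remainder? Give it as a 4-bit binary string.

Modulo-2 division of 10110110101001 by 11001:
  pos 0: 10110 XOR 11001 = 01111
  pos 1: 11111 XOR 11001 = 00110
  pos 3: 11010 XOR 11001 = 00011
  pos 6: 11101 XOR 11001 = 00100
  pos 8: 10000 XOR 11001 = 01001
  pos 9: 10011 XOR 11001 = 01010
Remainder = 1010 (nonzero — an error is detected).

1010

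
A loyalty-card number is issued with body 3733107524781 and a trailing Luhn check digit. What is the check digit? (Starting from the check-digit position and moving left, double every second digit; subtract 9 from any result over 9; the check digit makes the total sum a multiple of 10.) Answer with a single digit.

3

Partial digits right→left: 1 8 7 4 2 5 7 0 1 3 3 7 3
Double every second digit counting from the check-digit position (so the 1st, 3rd, 5th, ... of the partial from the right).
  doubled (with −9 where >9): 2 5 4 5 2 6 6 → sum 30
  kept as-is: 8 4 5 0 3 7 → sum 27
Total = 30 + 27 = 57.
Check digit = (10 − (57 mod 10)) mod 10 = 3.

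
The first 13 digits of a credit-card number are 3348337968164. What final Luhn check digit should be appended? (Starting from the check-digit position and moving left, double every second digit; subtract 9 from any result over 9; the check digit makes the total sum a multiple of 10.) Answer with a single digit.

5

Partial digits right→left: 4 6 1 8 6 9 7 3 3 8 4 3 3
Double every second digit counting from the check-digit position (so the 1st, 3rd, 5th, ... of the partial from the right).
  doubled (with −9 where >9): 8 2 3 5 6 8 6 → sum 38
  kept as-is: 6 8 9 3 8 3 → sum 37
Total = 38 + 37 = 75.
Check digit = (10 − (75 mod 10)) mod 10 = 5.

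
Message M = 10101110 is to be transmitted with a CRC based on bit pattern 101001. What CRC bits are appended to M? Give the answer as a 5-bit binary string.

Append 5 zeros: 1010111000000. Divide by 101001 (XOR where the leading bit is 1):
  pos 0: 101011 XOR 101001 = 000010
  pos 4: 101000 XOR 101001 = 000001
Remainder (last 5 bits) = 01000. This is the CRC / FCS.

01000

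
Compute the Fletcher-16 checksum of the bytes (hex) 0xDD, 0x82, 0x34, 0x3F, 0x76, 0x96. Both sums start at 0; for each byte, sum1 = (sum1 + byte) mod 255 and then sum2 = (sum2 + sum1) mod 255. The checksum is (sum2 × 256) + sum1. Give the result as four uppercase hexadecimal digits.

Running sums (mod 255):
  after byte 0 (0xDD): sum1=221, sum2=221
  after byte 1 (0x82): sum1=96, sum2=62
  after byte 2 (0x34): sum1=148, sum2=210
  after byte 3 (0x3F): sum1=211, sum2=166
  after byte 4 (0x76): sum1=74, sum2=240
  after byte 5 (0x96): sum1=224, sum2=209
Checksum = sum2·256 + sum1 = 209·256 + 224 = 53728 = 0xD1E0.

D1E0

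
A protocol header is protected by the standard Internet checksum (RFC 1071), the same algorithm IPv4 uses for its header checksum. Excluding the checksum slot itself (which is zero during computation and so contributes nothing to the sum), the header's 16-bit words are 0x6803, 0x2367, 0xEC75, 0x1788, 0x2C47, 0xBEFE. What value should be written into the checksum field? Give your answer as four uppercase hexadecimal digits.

One's-complement addition (fold any carry out of bit 15 back into bit 0):
  0x6803 + 0x2367 = 0x08B6A
  0x8B6A + 0xEC75 = 0x177DF → wrap carry → 0x77E0
  0x77E0 + 0x1788 = 0x08F68
  0x8F68 + 0x2C47 = 0x0BBAF
  0xBBAF + 0xBEFE = 0x17AAD → wrap carry → 0x7AAE
One's-complement sum = 0x7AAE.
Checksum = ~0x7AAE & 0xFFFF = 0x8551.

8551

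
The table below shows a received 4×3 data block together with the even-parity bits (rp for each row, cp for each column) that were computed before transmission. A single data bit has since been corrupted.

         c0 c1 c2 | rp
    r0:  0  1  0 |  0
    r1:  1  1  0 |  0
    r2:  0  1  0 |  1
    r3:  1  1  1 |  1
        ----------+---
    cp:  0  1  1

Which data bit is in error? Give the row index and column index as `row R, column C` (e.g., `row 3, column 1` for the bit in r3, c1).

Recompute each row's even parity and compare to rp:
  r0: data parity 1, sent rp 0 → mismatch
  r1: data parity 0, sent rp 0 → ok
  r2: data parity 1, sent rp 1 → ok
  r3: data parity 1, sent rp 1 → ok
Recompute each column's even parity and compare to cp:
  c0: data parity 0, sent cp 0 → ok
  c1: data parity 0, sent cp 1 → mismatch
  c2: data parity 1, sent cp 1 → ok
Exactly one row (r0) and one column (c1) fail → the flipped bit is at their intersection.

row 0, column 1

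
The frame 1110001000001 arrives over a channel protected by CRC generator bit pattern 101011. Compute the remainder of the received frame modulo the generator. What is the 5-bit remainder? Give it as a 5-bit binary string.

Modulo-2 division of 1110001000001 by 101011:
  pos 0: 111000 XOR 101011 = 010011
  pos 1: 100111 XOR 101011 = 001100
  pos 3: 110000 XOR 101011 = 011011
  pos 4: 110110 XOR 101011 = 011101
  pos 5: 111010 XOR 101011 = 010001
  pos 6: 100010 XOR 101011 = 001001
Remainder = 10011 (nonzero — an error is detected).

10011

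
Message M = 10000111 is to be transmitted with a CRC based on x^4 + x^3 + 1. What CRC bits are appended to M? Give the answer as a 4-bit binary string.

0000

Append 4 zeros: 100001110000. Divide by 11001 (XOR where the leading bit is 1):
  pos 0: 10000 XOR 11001 = 01001
  pos 1: 10011 XOR 11001 = 01010
  pos 2: 10101 XOR 11001 = 01100
  pos 3: 11001 XOR 11001 = 00000
Remainder (last 4 bits) = 0000. This is the CRC / FCS.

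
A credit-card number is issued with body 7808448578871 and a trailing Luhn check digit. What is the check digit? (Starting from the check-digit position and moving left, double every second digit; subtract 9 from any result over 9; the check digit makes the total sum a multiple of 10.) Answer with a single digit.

6

Partial digits right→left: 1 7 8 8 7 5 8 4 4 8 0 8 7
Double every second digit counting from the check-digit position (so the 1st, 3rd, 5th, ... of the partial from the right).
  doubled (with −9 where >9): 2 7 5 7 8 0 5 → sum 34
  kept as-is: 7 8 5 4 8 8 → sum 40
Total = 34 + 40 = 74.
Check digit = (10 − (74 mod 10)) mod 10 = 6.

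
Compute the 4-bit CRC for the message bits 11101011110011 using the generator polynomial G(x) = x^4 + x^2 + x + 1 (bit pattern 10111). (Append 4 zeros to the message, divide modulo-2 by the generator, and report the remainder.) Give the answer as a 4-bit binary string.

Append 4 zeros: 111010111100110000. Divide by 10111 (XOR where the leading bit is 1):
  pos 0: 11101 XOR 10111 = 01010
  pos 1: 10100 XOR 10111 = 00011
  pos 4: 11111 XOR 10111 = 01000
  pos 5: 10001 XOR 10111 = 00110
  pos 7: 11000 XOR 10111 = 01111
  pos 8: 11111 XOR 10111 = 01000
  pos 9: 10001 XOR 10111 = 00110
  pos 11: 11000 XOR 10111 = 01111
  pos 12: 11110 XOR 10111 = 01001
  pos 13: 10010 XOR 10111 = 00101
Remainder (last 4 bits) = 0101. This is the CRC / FCS.

0101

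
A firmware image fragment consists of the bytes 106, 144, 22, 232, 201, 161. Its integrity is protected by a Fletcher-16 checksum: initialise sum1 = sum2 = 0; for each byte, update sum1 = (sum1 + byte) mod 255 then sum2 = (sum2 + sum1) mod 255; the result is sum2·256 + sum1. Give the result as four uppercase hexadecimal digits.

Running sums (mod 255):
  after byte 0 (106): sum1=106, sum2=106
  after byte 1 (144): sum1=250, sum2=101
  after byte 2 (22): sum1=17, sum2=118
  after byte 3 (232): sum1=249, sum2=112
  after byte 4 (201): sum1=195, sum2=52
  after byte 5 (161): sum1=101, sum2=153
Checksum = sum2·256 + sum1 = 153·256 + 101 = 39269 = 0x9965.

9965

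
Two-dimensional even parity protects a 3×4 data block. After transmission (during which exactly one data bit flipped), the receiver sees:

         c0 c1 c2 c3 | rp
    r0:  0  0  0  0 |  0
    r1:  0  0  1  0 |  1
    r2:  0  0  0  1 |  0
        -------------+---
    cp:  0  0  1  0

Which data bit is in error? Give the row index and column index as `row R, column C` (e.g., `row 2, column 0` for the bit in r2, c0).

Recompute each row's even parity and compare to rp:
  r0: data parity 0, sent rp 0 → ok
  r1: data parity 1, sent rp 1 → ok
  r2: data parity 1, sent rp 0 → mismatch
Recompute each column's even parity and compare to cp:
  c0: data parity 0, sent cp 0 → ok
  c1: data parity 0, sent cp 0 → ok
  c2: data parity 1, sent cp 1 → ok
  c3: data parity 1, sent cp 0 → mismatch
Exactly one row (r2) and one column (c3) fail → the flipped bit is at their intersection.

row 2, column 3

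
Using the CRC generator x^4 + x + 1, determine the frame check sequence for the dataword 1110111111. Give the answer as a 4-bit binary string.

0001

Append 4 zeros: 11101111110000. Divide by 10011 (XOR where the leading bit is 1):
  pos 0: 11101 XOR 10011 = 01110
  pos 1: 11101 XOR 10011 = 01110
  pos 2: 11101 XOR 10011 = 01110
  pos 3: 11101 XOR 10011 = 01110
  pos 4: 11101 XOR 10011 = 01110
  pos 5: 11101 XOR 10011 = 01110
  pos 6: 11100 XOR 10011 = 01111
  pos 7: 11110 XOR 10011 = 01101
  pos 8: 11010 XOR 10011 = 01001
  pos 9: 10010 XOR 10011 = 00001
Remainder (last 4 bits) = 0001. This is the CRC / FCS.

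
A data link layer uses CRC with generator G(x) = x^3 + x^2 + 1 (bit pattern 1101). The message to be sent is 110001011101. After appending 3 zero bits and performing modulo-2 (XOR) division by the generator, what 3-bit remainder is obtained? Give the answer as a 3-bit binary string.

010

Append 3 zeros: 110001011101000. Divide by 1101 (XOR where the leading bit is 1):
  pos 0: 1100 XOR 1101 = 0001
  pos 3: 1010 XOR 1101 = 0111
  pos 4: 1111 XOR 1101 = 0010
  pos 6: 1011 XOR 1101 = 0110
  pos 7: 1100 XOR 1101 = 0001
  pos 10: 1100 XOR 1101 = 0001
Remainder (last 3 bits) = 010. This is the CRC / FCS.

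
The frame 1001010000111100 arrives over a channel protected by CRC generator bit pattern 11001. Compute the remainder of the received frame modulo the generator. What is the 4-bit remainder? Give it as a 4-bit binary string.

0110

Modulo-2 division of 1001010000111100 by 11001:
  pos 0: 10010 XOR 11001 = 01011
  pos 1: 10111 XOR 11001 = 01110
  pos 2: 11100 XOR 11001 = 00101
  pos 4: 10100 XOR 11001 = 01101
  pos 5: 11010 XOR 11001 = 00011
  pos 8: 11111 XOR 11001 = 00110
  pos 10: 11010 XOR 11001 = 00011
Remainder = 0110 (nonzero — an error is detected).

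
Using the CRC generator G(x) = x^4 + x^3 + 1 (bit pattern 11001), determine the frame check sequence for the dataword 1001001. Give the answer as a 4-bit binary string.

0100

Append 4 zeros: 10010010000. Divide by 11001 (XOR where the leading bit is 1):
  pos 0: 10010 XOR 11001 = 01011
  pos 1: 10110 XOR 11001 = 01111
  pos 2: 11111 XOR 11001 = 00110
  pos 4: 11000 XOR 11001 = 00001
Remainder (last 4 bits) = 0100. This is the CRC / FCS.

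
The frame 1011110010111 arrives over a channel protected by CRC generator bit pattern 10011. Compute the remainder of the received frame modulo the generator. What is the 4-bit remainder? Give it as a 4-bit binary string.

1000

Modulo-2 division of 1011110010111 by 10011:
  pos 0: 10111 XOR 10011 = 00100
  pos 2: 10010 XOR 10011 = 00001
  pos 6: 10101 XOR 10011 = 00110
  pos 8: 11011 XOR 10011 = 01000
Remainder = 1000 (nonzero — an error is detected).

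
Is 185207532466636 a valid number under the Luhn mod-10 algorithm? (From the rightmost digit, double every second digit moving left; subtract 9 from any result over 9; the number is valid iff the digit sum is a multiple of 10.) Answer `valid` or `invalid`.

From the right, keep odd positions and double even positions (subtract 9 from any doubled value over 9):
  doubled (positions 2,4,...): 6 3 8 6 5 4 7 → sum 39
  kept (positions 1,3,...): 6 6 6 2 5 0 5 1 → sum 31
Total = 70.
70 mod 10 = 0, so the number is valid.

valid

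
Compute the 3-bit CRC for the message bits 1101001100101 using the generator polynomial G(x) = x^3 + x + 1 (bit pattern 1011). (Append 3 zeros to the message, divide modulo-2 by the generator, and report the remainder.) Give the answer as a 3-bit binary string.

110

Append 3 zeros: 1101001100101000. Divide by 1011 (XOR where the leading bit is 1):
  pos 0: 1101 XOR 1011 = 0110
  pos 1: 1100 XOR 1011 = 0111
  pos 2: 1110 XOR 1011 = 0101
  pos 3: 1011 XOR 1011 = 0000
  pos 7: 1001 XOR 1011 = 0010
  pos 9: 1001 XOR 1011 = 0010
  pos 11: 1000 XOR 1011 = 0011
Remainder (last 3 bits) = 110. This is the CRC / FCS.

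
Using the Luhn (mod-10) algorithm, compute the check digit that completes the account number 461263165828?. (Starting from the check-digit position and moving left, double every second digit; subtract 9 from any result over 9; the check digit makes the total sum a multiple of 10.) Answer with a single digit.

Partial digits right→left: 8 2 8 5 6 1 3 6 2 1 6 4
Double every second digit counting from the check-digit position (so the 1st, 3rd, 5th, ... of the partial from the right).
  doubled (with −9 where >9): 7 7 3 6 4 3 → sum 30
  kept as-is: 2 5 1 6 1 4 → sum 19
Total = 30 + 19 = 49.
Check digit = (10 − (49 mod 10)) mod 10 = 1.

1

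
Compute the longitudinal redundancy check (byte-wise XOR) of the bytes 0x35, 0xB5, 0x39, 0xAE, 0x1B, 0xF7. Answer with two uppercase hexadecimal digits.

FB

XOR the bytes together:
  start with 0x35
  0x35 ⊕ 0xB5 = 0x80
  0x80 ⊕ 0x39 = 0xB9
  0xB9 ⊕ 0xAE = 0x17
  0x17 ⊕ 0x1B = 0x0C
  0x0C ⊕ 0xF7 = 0xFB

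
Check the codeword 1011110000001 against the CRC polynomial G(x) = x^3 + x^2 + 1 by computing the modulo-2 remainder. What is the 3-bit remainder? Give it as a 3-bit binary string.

Modulo-2 division of 1011110000001 by 1101:
  pos 0: 1011 XOR 1101 = 0110
  pos 1: 1101 XOR 1101 = 0000
  pos 5: 1000 XOR 1101 = 0101
  pos 6: 1010 XOR 1101 = 0111
  pos 7: 1110 XOR 1101 = 0011
  pos 9: 1101 XOR 1101 = 0000
Remainder = 000 (zero — the frame passes the CRC check).

000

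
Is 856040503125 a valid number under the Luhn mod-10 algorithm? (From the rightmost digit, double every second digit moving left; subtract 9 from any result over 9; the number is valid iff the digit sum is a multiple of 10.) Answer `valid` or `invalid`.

From the right, keep odd positions and double even positions (subtract 9 from any doubled value over 9):
  doubled (positions 2,4,...): 4 6 1 8 3 7 → sum 29
  kept (positions 1,3,...): 5 1 0 0 0 5 → sum 11
Total = 40.
40 mod 10 = 0, so the number is valid.

valid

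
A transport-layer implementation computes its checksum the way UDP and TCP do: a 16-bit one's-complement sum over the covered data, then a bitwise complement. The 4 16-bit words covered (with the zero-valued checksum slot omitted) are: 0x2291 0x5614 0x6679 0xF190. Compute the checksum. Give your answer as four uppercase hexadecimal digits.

One's-complement addition (fold any carry out of bit 15 back into bit 0):
  0x2291 + 0x5614 = 0x078A5
  0x78A5 + 0x6679 = 0x0DF1E
  0xDF1E + 0xF190 = 0x1D0AE → wrap carry → 0xD0AF
One's-complement sum = 0xD0AF.
Checksum = ~0xD0AF & 0xFFFF = 0x2F50.

2F50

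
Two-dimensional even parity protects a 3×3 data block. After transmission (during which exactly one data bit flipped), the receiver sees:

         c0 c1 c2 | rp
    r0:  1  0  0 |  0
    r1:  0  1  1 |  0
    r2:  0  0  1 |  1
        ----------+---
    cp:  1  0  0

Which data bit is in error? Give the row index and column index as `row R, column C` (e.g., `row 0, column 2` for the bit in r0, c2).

Recompute each row's even parity and compare to rp:
  r0: data parity 1, sent rp 0 → mismatch
  r1: data parity 0, sent rp 0 → ok
  r2: data parity 1, sent rp 1 → ok
Recompute each column's even parity and compare to cp:
  c0: data parity 1, sent cp 1 → ok
  c1: data parity 1, sent cp 0 → mismatch
  c2: data parity 0, sent cp 0 → ok
Exactly one row (r0) and one column (c1) fail → the flipped bit is at their intersection.

row 0, column 1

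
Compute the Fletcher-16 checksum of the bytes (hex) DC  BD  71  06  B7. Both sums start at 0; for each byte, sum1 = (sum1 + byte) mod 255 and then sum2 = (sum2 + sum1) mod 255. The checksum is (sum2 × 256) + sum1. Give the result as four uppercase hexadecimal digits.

5FC9

Running sums (mod 255):
  after byte 0 (DC): sum1=220, sum2=220
  after byte 1 (BD): sum1=154, sum2=119
  after byte 2 (71): sum1=12, sum2=131
  after byte 3 (06): sum1=18, sum2=149
  after byte 4 (B7): sum1=201, sum2=95
Checksum = sum2·256 + sum1 = 95·256 + 201 = 24521 = 0x5FC9.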